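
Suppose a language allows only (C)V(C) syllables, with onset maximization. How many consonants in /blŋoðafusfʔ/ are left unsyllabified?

4

Syllabifying with onset maximization leaves /b/, /l/, /f/, /ʔ/ stranded (at most one coda consonant is licensed; onsets are limited to one consonant).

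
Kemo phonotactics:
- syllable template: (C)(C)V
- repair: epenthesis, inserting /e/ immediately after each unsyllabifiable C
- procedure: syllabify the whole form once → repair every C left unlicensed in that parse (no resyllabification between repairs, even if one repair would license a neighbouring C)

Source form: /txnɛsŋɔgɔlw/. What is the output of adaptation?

texnɛsŋɔgɔlewe

Syllabifying with onset maximization leaves /t/, /l/, /w/ stranded (no codas are permitted; onsets may contain at most 2 consonants).
Epenthesis after each stranded consonant: /t/ → /te/, /l/ → /le/, /w/ → /we/.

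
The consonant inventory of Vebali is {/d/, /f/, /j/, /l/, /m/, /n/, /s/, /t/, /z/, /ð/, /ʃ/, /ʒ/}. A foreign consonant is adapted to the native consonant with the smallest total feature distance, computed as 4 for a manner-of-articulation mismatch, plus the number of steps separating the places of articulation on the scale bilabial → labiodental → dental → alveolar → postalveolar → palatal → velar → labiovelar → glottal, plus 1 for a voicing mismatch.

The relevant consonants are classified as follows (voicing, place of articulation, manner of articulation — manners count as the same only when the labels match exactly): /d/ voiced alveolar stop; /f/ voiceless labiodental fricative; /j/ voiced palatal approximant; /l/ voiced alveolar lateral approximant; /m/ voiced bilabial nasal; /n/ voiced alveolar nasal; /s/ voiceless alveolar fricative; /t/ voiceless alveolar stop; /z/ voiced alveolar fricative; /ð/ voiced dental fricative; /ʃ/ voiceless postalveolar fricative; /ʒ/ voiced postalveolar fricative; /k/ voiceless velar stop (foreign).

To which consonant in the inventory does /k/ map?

t

/t/ is closest: same manner (stop), place distance 3 (velar→alveolar), same voicing; total 3. Next closest is /d/ at distance 4.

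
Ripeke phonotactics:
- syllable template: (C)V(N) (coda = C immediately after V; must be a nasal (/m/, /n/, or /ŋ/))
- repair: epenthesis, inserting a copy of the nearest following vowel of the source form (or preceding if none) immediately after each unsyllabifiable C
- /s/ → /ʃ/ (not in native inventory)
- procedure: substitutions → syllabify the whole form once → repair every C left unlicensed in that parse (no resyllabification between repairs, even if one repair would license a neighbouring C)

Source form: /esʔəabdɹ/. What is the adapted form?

eʃəʔəabadaɹa

Substitution: /s/ → /ʃ/, giving /eʃʔəabdɹ/.
Under (C)V(N), the unsyllabifiable consonants are /ʃ/, /b/, /d/, /ɹ/ (only a nasal (/m/, /n/, or /ŋ/) is licensed in coda position; onsets are limited to one consonant).
Epenthesis after each stranded consonant: /ʃ/ → /ʃə/, /b/ → /ba/, /d/ → /da/, /ɹ/ → /ɹa/.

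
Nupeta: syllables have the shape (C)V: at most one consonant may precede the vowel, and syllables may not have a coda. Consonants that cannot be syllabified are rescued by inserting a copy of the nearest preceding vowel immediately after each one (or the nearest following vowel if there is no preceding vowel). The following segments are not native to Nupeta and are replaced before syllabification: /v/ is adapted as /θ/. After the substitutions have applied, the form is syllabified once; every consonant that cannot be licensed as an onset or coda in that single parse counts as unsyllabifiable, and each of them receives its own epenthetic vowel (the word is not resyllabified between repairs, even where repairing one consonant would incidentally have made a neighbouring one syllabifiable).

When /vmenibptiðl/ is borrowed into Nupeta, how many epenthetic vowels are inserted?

5

After substitution the input is /θmenibptiðl/.
The unsyllabifiable consonants are /θ/, /b/, /p/, /ð/, /l/; each receives one epenthetic vowel.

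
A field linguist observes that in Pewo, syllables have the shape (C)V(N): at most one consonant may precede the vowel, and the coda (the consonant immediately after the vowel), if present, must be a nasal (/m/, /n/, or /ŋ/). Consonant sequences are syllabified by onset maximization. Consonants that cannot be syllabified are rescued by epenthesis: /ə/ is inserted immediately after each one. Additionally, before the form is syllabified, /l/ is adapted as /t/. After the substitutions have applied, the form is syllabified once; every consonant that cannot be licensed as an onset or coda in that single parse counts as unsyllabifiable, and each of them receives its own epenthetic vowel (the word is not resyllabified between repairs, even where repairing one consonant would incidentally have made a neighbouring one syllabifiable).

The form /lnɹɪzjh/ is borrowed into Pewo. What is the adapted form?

Substitution: /l/ → /t/, giving /tnɹɪzjh/.
Syllabifying with onset maximization leaves /t/, /n/, /z/, /j/, /h/ stranded (only a nasal (/m/, /n/, or /ŋ/) is licensed in coda position; onsets are limited to one consonant).
Inserting the epenthetic vowel yields /t/ → /tə/, /n/ → /nə/, /z/ → /zə/, /j/ → /jə/, /h/ → /hə/.

tənəɹɪzəjəhə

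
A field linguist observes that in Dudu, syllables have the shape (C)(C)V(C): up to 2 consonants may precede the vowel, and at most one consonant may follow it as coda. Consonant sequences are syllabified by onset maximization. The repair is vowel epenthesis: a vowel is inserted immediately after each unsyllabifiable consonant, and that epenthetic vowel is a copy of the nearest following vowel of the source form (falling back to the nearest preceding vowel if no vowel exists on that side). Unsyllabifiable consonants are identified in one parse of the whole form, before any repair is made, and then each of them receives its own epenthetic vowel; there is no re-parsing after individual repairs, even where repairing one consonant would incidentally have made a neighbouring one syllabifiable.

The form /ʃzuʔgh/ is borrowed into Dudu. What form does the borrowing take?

The consonants /g/, /h/ cannot be parsed into a legal (C)(C)V(C) syllable (at most one coda consonant is licensed; onsets may contain at most 2 consonants).
Each unlicensed consonant becomes the onset of a new syllable: /g/ → /gu/, /h/ → /hu/.

ʃzuʔguhu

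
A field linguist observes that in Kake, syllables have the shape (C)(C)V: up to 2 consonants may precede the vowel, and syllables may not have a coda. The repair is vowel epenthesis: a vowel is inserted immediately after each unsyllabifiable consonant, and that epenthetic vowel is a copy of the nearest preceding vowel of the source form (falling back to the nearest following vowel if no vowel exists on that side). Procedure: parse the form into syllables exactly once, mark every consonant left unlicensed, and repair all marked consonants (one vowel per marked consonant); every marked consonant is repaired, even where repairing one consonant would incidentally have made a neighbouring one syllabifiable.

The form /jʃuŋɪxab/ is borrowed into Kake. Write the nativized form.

Under (C)(C)V, the unsyllabifiable consonants are /b/ (no codas are permitted; onsets may contain at most 2 consonants).
Epenthesis after each stranded consonant: /b/ → /ba/.

jʃuŋɪxaba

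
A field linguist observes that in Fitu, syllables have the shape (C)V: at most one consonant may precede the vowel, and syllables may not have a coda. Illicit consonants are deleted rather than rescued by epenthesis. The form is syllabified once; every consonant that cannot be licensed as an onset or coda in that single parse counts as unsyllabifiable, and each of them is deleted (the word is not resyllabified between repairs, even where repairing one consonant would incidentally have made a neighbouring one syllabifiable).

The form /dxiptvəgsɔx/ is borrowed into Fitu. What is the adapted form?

Syllabifying with onset maximization leaves /d/, /p/, /t/, /g/, /x/ stranded (no codas are permitted; onsets are limited to one consonant).
Each unlicensed consonant is deleted: /d/, /p/, /t/, /g/, /x/.

xivəsɔ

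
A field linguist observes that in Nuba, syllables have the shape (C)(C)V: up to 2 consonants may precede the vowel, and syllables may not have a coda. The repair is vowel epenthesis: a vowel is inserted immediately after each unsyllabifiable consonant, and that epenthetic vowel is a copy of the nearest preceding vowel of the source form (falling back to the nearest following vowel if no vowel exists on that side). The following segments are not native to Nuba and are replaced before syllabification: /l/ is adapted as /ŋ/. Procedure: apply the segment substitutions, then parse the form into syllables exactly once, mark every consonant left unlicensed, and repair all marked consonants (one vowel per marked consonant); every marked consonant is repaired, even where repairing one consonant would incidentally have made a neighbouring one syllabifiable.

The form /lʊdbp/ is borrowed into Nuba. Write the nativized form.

Substitution: /l/ → /ŋ/, giving /ŋʊdbp/.
The consonants /d/, /b/, /p/ cannot be parsed into a legal (C)(C)V syllable (no codas are permitted; onsets may contain at most 2 consonants).
Epenthesis after each stranded consonant: /d/ → /dʊ/, /b/ → /bʊ/, /p/ → /pʊ/.

ŋʊdʊbʊpʊ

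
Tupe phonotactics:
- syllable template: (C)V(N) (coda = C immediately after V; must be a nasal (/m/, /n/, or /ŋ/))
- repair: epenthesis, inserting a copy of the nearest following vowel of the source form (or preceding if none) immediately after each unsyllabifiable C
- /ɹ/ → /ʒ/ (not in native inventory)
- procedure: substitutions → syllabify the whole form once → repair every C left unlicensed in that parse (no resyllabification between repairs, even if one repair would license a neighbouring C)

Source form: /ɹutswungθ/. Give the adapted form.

Substitution: /ɹ/ → /ʒ/, giving /ʒutswungθ/.
Under (C)V(N), the unsyllabifiable consonants are /t/, /s/, /g/, /θ/ (only a nasal (/m/, /n/, or /ŋ/) is licensed in coda position; onsets are limited to one consonant).
Inserting the epenthetic vowel yields /t/ → /tu/, /s/ → /su/, /g/ → /gu/, /θ/ → /θu/.

ʒutusuwunguθu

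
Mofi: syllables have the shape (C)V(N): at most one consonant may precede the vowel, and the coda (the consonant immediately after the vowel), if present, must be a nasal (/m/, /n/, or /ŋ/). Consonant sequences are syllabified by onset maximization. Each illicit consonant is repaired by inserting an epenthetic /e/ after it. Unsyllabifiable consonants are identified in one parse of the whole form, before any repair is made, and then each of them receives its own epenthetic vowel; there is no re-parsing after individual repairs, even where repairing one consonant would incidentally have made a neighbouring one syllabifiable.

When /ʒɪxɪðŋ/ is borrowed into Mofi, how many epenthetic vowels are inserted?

2

The unsyllabifiable consonants are /ð/, /ŋ/; each receives one epenthetic vowel.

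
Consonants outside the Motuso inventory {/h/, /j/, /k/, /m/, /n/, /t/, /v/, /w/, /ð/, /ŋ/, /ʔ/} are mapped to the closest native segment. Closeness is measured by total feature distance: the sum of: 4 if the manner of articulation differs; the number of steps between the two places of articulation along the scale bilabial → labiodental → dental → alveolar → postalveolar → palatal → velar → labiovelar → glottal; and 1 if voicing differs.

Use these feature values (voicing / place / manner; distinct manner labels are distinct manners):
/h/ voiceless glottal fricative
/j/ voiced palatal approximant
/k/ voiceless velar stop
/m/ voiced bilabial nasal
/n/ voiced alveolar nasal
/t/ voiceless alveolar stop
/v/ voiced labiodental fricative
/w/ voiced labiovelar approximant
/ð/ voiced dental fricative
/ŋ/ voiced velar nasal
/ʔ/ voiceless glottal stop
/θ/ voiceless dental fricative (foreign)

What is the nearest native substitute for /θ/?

ð

/ð/ is closest: same manner (fricative), place distance 0 (dental→dental), voicing differs (+1); total 1. Next closest is /v/ at distance 2.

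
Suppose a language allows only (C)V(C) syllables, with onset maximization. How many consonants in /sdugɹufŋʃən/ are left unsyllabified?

2

Syllabifying with onset maximization leaves /s/, /ŋ/ stranded (at most one coda consonant is licensed; onsets are limited to one consonant).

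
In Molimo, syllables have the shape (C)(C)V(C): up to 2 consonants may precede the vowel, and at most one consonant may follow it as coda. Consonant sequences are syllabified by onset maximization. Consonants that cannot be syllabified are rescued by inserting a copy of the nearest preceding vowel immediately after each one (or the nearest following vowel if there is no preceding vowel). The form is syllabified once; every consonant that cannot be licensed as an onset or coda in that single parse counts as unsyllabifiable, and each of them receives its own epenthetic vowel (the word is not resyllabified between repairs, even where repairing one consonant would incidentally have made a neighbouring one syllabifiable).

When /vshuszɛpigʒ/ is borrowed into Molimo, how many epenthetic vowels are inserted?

The unsyllabifiable consonants are /v/, /ʒ/; each receives one epenthetic vowel.

2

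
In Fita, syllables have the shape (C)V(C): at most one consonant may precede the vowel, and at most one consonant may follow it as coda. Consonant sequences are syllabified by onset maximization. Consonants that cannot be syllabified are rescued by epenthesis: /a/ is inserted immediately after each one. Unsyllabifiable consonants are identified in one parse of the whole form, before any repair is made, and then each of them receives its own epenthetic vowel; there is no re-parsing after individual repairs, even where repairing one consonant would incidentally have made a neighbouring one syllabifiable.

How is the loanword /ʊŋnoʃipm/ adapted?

Under (C)V(C), the unsyllabifiable consonants are /m/ (at most one coda consonant is licensed; onsets are limited to one consonant).
Inserting the epenthetic vowel yields /m/ → /ma/.

ʊŋnoʃipma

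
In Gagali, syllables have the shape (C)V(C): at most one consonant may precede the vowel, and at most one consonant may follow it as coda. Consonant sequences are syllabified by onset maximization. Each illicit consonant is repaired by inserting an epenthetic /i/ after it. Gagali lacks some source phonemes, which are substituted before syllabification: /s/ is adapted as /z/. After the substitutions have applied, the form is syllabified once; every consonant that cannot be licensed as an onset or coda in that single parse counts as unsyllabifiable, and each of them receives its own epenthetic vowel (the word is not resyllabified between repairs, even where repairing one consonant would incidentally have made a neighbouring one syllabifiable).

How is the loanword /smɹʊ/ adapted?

zimiɹʊ

Substitution: /s/ → /z/, giving /zmɹʊ/.
The consonants /z/, /m/ cannot be parsed into a legal (C)V(C) syllable (at most one coda consonant is licensed; onsets are limited to one consonant).
Each unlicensed consonant becomes the onset of a new syllable: /z/ → /zi/, /m/ → /mi/.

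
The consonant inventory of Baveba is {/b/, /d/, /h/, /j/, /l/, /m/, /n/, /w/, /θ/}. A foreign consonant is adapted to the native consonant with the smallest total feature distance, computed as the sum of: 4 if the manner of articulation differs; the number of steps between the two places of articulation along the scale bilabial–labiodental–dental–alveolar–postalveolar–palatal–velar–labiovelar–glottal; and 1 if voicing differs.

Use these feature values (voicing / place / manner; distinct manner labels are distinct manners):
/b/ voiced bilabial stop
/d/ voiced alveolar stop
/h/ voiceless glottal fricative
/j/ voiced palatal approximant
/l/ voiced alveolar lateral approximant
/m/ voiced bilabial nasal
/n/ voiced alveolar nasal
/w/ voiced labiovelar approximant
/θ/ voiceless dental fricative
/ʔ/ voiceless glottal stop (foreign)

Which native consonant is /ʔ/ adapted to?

h

/h/ is closest: manner differs (stop→fricative, +4), place distance 0 (glottal→glottal), same voicing; total 4. Next closest is /d/ at distance 6.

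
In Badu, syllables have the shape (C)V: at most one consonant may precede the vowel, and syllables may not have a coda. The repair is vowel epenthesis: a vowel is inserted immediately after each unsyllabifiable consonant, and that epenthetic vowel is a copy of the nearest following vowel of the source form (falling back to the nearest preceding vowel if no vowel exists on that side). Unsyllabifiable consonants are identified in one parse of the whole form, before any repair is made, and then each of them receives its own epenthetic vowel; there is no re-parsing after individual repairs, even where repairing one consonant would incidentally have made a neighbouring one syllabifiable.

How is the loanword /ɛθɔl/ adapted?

ɛθɔlɔ

Syllabifying with onset maximization leaves /l/ stranded (no codas are permitted; onsets are limited to one consonant).
Inserting the epenthetic vowel yields /l/ → /lɔ/.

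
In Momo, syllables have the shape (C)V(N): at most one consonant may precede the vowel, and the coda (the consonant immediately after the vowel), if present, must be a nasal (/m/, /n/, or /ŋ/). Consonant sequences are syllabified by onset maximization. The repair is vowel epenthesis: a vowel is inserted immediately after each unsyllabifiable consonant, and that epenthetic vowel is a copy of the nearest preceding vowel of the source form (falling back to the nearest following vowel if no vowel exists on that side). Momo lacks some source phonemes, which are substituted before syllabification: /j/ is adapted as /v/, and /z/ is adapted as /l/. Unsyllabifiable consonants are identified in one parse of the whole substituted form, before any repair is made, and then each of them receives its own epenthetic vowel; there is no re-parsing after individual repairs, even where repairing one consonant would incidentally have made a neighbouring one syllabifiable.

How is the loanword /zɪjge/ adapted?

lɪvɪge

Substitution: /z/ → /l/, /j/ → /v/, giving /lɪvge/.
Syllabifying with onset maximization leaves /v/ stranded (only a nasal (/m/, /n/, or /ŋ/) is licensed in coda position; onsets are limited to one consonant).
Epenthesis after each stranded consonant: /v/ → /vɪ/.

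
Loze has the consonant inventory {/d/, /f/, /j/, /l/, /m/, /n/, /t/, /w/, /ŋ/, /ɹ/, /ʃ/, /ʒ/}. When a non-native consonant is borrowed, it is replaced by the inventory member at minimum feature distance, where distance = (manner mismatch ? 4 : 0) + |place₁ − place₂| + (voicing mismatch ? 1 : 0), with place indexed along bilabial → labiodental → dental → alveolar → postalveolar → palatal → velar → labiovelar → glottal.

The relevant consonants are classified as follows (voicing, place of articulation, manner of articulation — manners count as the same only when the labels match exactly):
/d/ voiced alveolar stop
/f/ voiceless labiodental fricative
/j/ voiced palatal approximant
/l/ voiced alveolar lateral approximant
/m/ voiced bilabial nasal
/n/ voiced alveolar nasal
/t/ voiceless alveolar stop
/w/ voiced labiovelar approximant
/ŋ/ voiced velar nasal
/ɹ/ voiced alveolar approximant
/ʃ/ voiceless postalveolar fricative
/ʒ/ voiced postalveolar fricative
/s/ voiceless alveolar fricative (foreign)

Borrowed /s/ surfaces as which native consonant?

/ʃ/ is closest: same manner (fricative), place distance 1 (alveolar→postalveolar), same voicing; total 1. Next closest is /f/ at distance 2.

ʃ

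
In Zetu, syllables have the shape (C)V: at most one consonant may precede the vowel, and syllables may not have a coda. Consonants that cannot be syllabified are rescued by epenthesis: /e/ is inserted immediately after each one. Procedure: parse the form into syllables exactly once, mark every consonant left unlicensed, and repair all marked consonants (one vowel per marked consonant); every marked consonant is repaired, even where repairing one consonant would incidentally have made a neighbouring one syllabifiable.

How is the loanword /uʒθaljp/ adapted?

uʒeθalejepe

The consonants /ʒ/, /l/, /j/, /p/ cannot be parsed into a legal (C)V syllable (no codas are permitted; onsets are limited to one consonant).
Each unlicensed consonant becomes the onset of a new syllable: /ʒ/ → /ʒe/, /l/ → /le/, /j/ → /je/, /p/ → /pe/.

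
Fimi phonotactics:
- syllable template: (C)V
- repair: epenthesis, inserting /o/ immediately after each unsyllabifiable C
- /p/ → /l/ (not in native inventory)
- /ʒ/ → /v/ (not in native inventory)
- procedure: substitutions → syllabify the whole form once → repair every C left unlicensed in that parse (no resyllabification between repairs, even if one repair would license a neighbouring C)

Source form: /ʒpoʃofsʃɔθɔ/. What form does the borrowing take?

Substitution: /ʒ/ → /v/, /p/ → /l/, giving /vloʃofsʃɔθɔ/.
Syllabifying with onset maximization leaves /v/, /f/, /s/ stranded (no codas are permitted; onsets are limited to one consonant).
Epenthesis after each stranded consonant: /v/ → /vo/, /f/ → /fo/, /s/ → /so/.

voloʃofosoʃɔθɔ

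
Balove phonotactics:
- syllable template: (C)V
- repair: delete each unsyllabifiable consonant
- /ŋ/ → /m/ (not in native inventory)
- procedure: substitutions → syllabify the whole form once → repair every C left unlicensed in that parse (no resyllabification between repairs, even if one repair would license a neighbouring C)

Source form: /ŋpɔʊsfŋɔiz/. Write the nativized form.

Substitution: /ŋ/ → /m/, giving /mpɔʊsfmɔiz/.
The consonants /m/, /s/, /f/, /z/ cannot be parsed into a legal (C)V syllable (no codas are permitted; onsets are limited to one consonant).
Each unlicensed consonant is deleted: /m/, /s/, /f/, /z/.

pɔʊmɔi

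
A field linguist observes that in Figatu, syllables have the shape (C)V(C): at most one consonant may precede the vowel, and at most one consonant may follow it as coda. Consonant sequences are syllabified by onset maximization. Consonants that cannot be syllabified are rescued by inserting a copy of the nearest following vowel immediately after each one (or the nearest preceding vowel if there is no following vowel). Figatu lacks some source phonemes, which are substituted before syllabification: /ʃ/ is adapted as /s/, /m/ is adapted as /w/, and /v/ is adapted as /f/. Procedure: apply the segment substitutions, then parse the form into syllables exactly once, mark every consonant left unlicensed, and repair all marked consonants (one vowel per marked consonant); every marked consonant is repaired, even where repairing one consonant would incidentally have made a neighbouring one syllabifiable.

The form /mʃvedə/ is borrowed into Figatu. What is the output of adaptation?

Substitution: /m/ → /w/, /ʃ/ → /s/, /v/ → /f/, giving /wsfedə/.
Under (C)V(C), the unsyllabifiable consonants are /w/, /s/ (at most one coda consonant is licensed; onsets are limited to one consonant).
Each unlicensed consonant becomes the onset of a new syllable: /w/ → /we/, /s/ → /se/.

wesefedə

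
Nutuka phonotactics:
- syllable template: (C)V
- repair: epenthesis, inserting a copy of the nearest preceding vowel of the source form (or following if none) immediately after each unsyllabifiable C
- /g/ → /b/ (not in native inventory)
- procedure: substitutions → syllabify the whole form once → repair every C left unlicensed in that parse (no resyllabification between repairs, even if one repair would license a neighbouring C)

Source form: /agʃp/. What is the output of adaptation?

abaʃapa

Substitution: /g/ → /b/, giving /abʃp/.
Under (C)V, the unsyllabifiable consonants are /b/, /ʃ/, /p/ (no codas are permitted; onsets are limited to one consonant).
Epenthesis after each stranded consonant: /b/ → /ba/, /ʃ/ → /ʃa/, /p/ → /pa/.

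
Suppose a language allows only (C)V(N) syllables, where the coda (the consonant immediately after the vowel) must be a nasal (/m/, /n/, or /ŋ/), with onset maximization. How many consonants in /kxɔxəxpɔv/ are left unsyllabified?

3

The consonants /k/, /x/, /v/ cannot be parsed into a legal (C)V(N) syllable (only a nasal (/m/, /n/, or /ŋ/) is licensed in coda position; onsets are limited to one consonant).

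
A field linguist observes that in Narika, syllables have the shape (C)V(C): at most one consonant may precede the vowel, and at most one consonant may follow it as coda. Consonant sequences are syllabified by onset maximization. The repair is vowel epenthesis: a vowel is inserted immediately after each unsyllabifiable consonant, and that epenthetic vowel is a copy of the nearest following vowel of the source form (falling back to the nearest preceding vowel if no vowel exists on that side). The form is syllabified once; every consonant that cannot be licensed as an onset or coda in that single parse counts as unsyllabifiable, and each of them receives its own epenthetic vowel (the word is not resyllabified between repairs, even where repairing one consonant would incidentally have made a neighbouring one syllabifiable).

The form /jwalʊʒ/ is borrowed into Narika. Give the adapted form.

jawalʊʒ

Under (C)V(C), the unsyllabifiable consonants are /j/ (at most one coda consonant is licensed; onsets are limited to one consonant).
Epenthesis after each stranded consonant: /j/ → /ja/.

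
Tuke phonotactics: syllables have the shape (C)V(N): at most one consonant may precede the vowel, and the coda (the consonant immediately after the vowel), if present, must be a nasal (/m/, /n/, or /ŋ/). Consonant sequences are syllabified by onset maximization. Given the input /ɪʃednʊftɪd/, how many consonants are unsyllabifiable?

3

Under (C)V(N), the unsyllabifiable consonants are /d/, /f/, /d/ (only a nasal (/m/, /n/, or /ŋ/) is licensed in coda position; onsets are limited to one consonant).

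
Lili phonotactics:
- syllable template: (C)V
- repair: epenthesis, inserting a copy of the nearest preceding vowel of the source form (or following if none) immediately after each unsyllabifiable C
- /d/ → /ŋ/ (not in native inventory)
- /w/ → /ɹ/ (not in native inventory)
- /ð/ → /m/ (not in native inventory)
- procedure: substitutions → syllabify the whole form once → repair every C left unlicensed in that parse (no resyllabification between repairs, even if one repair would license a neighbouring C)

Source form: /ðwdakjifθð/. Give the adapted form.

Substitution: /ð/ → /m/, /w/ → /ɹ/, /d/ → /ŋ/, giving /mɹŋakjifθm/.
Syllabifying with onset maximization leaves /m/, /ɹ/, /k/, /f/, /θ/, /m/ stranded (no codas are permitted; onsets are limited to one consonant).
Epenthesis after each stranded consonant: /m/ → /ma/, /ɹ/ → /ɹa/, /k/ → /ka/, /f/ → /fi/, /θ/ → /θi/, /m/ → /mi/.

maɹaŋakajifiθimi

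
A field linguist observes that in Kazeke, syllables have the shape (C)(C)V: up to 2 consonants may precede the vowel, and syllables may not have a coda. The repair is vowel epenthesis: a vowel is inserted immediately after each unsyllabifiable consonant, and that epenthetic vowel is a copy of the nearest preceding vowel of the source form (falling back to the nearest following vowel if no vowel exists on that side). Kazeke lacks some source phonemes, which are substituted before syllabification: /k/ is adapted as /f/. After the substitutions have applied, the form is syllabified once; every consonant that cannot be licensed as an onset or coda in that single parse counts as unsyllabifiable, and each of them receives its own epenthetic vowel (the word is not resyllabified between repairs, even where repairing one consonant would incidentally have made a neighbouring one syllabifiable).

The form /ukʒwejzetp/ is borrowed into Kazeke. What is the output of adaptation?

Substitution: /k/ → /f/, giving /ufʒwejzetp/.
Under (C)(C)V, the unsyllabifiable consonants are /f/, /t/, /p/ (no codas are permitted; onsets may contain at most 2 consonants).
Each unlicensed consonant becomes the onset of a new syllable: /f/ → /fu/, /t/ → /te/, /p/ → /pe/.

ufuʒwejzetepe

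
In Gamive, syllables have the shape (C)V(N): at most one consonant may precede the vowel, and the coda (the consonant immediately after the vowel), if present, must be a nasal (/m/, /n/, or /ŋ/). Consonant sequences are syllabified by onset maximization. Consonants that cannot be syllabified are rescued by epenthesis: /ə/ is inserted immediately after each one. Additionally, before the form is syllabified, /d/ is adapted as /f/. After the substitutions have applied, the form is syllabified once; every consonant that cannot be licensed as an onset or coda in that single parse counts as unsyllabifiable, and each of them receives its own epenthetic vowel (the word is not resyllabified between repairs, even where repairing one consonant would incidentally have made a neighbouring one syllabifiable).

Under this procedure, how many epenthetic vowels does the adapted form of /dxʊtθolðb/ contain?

5

After substitution the input is /fxʊtθolðb/.
The unsyllabifiable consonants are /f/, /t/, /l/, /ð/, /b/; each receives one epenthetic vowel.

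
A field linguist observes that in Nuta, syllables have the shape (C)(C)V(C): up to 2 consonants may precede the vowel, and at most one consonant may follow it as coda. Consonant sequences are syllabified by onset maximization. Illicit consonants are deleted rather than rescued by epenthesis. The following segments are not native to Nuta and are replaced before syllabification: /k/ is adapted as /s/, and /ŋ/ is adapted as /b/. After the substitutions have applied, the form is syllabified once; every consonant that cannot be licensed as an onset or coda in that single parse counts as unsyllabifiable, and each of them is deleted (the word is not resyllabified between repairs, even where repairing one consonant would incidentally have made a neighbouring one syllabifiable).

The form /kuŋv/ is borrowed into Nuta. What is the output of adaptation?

sub

Substitution: /k/ → /s/, /ŋ/ → /b/, giving /subv/.
Under (C)(C)V(C), the unsyllabifiable consonants are /v/ (at most one coda consonant is licensed; onsets may contain at most 2 consonants).
Deletion applies to /v/.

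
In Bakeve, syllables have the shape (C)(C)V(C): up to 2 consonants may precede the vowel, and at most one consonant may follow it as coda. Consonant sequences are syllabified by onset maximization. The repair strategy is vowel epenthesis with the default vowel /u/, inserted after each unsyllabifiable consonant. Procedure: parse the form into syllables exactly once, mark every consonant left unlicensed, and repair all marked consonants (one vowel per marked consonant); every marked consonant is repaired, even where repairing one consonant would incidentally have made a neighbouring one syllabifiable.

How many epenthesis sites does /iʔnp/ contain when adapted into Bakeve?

2

The unsyllabifiable consonants are /n/, /p/; each receives one epenthetic vowel.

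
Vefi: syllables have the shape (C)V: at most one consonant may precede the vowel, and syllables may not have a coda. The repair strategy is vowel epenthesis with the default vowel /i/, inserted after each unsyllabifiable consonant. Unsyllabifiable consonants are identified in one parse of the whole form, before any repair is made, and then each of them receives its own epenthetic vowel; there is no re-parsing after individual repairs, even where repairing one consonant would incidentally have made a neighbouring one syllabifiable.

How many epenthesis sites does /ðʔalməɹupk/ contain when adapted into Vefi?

4

The unsyllabifiable consonants are /ð/, /l/, /p/, /k/; each receives one epenthetic vowel.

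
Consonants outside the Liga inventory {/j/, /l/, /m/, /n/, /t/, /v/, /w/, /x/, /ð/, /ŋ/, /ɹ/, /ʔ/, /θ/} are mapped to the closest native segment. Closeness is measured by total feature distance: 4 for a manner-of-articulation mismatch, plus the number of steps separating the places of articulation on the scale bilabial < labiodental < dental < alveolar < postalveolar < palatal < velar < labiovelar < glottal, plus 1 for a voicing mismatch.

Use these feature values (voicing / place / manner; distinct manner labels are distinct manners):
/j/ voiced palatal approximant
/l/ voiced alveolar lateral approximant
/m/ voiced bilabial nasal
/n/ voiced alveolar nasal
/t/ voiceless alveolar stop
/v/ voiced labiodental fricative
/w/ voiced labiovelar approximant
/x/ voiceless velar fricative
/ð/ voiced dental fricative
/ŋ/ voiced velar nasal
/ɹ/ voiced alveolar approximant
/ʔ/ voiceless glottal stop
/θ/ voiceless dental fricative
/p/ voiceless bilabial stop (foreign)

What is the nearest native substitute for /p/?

t

/t/ is closest: same manner (stop), place distance 3 (bilabial→alveolar), same voicing; total 3. Next closest is /m/ at distance 5.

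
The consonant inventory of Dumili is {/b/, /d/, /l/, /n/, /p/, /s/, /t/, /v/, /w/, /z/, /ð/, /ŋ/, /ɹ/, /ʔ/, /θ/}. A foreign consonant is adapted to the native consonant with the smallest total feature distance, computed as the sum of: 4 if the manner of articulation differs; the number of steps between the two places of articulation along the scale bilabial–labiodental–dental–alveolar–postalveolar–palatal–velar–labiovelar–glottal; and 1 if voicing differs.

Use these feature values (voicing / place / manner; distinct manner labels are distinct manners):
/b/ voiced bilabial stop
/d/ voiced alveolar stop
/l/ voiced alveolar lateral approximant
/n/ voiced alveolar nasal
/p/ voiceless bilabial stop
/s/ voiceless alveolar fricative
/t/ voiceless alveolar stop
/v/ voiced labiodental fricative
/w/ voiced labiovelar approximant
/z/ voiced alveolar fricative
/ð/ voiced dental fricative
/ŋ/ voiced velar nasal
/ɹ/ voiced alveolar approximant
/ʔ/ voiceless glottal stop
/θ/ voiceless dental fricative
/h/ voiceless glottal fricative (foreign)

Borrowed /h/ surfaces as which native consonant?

/ʔ/ is closest: manner differs (fricative→stop, +4), place distance 0 (glottal→glottal), same voicing; total 4. Next closest is /s/ at distance 5.

ʔ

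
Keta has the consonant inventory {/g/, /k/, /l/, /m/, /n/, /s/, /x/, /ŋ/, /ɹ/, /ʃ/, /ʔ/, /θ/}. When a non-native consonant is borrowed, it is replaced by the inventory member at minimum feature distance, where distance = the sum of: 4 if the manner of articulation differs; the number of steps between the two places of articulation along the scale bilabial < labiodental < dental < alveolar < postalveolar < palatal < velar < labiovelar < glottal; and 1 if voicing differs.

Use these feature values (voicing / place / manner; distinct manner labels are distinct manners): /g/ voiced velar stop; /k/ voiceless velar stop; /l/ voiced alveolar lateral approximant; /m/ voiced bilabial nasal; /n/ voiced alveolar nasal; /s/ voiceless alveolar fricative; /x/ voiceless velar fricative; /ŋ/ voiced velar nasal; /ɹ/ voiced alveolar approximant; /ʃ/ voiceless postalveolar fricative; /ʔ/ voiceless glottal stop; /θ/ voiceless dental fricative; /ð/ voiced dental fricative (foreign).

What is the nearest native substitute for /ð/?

θ

/θ/ is closest: same manner (fricative), place distance 0 (dental→dental), voicing differs (+1); total 1. Next closest is /s/ at distance 2.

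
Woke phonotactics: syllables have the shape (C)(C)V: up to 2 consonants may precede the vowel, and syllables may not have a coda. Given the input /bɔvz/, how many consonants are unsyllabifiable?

Syllabifying with onset maximization leaves /v/, /z/ stranded (no codas are permitted; onsets may contain at most 2 consonants).

2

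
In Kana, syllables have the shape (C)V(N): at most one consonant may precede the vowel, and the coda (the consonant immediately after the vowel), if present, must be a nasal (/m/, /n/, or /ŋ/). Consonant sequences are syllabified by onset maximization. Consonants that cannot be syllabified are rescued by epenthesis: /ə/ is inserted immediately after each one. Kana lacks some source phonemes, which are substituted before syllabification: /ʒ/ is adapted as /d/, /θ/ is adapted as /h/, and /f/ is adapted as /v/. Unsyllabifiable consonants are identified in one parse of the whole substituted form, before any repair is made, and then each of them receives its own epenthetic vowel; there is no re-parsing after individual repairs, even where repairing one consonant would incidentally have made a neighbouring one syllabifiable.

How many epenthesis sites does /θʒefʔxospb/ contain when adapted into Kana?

After substitution the input is /hdevʔxospb/.
The unsyllabifiable consonants are /h/, /v/, /ʔ/, /s/, /p/, /b/; each receives one epenthetic vowel.

6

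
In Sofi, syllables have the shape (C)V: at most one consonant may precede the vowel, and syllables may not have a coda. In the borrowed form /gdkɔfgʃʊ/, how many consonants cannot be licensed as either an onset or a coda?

4

Under (C)V, the unsyllabifiable consonants are /g/, /d/, /f/, /g/ (no codas are permitted; onsets are limited to one consonant).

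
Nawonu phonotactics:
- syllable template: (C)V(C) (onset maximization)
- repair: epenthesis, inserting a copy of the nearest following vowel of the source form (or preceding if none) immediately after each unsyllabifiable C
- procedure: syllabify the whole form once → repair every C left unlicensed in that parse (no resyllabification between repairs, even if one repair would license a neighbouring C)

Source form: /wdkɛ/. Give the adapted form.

wɛdɛkɛ

Under (C)V(C), the unsyllabifiable consonants are /w/, /d/ (at most one coda consonant is licensed; onsets are limited to one consonant).
Each unlicensed consonant becomes the onset of a new syllable: /w/ → /wɛ/, /d/ → /dɛ/.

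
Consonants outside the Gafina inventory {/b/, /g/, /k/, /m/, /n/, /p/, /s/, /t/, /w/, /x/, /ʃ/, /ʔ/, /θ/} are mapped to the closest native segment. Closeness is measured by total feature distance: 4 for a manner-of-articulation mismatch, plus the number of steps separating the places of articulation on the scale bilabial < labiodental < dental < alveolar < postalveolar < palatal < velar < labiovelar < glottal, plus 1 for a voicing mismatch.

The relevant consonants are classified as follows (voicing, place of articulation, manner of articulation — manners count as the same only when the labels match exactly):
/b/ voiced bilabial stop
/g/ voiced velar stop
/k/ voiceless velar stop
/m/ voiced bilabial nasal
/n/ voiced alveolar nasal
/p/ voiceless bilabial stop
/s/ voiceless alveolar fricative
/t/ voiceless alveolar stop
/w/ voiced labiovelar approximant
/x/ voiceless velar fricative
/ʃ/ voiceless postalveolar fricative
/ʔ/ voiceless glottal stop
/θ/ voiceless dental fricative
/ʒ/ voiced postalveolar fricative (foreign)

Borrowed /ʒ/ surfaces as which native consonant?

ʃ

/ʃ/ is closest: same manner (fricative), place distance 0 (postalveolar→postalveolar), voicing differs (+1); total 1. Next closest is /s/ at distance 2.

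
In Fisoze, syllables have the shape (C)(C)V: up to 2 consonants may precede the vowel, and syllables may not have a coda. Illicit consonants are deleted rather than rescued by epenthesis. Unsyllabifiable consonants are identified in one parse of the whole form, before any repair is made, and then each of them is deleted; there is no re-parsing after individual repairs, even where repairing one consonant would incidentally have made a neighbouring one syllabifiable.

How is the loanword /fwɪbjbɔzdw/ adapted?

fwɪjbɔ

The consonants /b/, /z/, /d/, /w/ cannot be parsed into a legal (C)(C)V syllable (no codas are permitted; onsets may contain at most 2 consonants).
Deletion applies to /b/, /z/, /d/, /w/.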